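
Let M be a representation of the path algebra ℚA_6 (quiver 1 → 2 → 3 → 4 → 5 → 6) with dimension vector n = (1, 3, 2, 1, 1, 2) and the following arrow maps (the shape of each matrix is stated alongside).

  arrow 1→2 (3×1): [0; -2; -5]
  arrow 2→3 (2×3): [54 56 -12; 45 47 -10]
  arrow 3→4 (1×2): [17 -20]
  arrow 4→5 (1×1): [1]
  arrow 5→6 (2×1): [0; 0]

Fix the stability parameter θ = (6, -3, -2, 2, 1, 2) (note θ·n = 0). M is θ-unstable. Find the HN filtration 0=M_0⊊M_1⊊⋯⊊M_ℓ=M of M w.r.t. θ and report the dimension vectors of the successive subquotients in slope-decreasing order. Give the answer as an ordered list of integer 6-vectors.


Barcode: M ≅ I[1,5], I[2,2], I[2,3], I[6,6]^2. HN layers by μ_θ (5 steps, strictly decreasing):
  μ^(1)=2; μ^(2)=3/2; μ^(3)=1/3; μ^(4)=-2; μ^(5)=-3

((0, 0, 0, 0, 0, 2); (0, 0, 0, 1, 1, 0); (1, 1, 1, 0, 0, 0); (0, 0, 1, 0, 0, 0); (0, 2, 0, 0, 0, 0))


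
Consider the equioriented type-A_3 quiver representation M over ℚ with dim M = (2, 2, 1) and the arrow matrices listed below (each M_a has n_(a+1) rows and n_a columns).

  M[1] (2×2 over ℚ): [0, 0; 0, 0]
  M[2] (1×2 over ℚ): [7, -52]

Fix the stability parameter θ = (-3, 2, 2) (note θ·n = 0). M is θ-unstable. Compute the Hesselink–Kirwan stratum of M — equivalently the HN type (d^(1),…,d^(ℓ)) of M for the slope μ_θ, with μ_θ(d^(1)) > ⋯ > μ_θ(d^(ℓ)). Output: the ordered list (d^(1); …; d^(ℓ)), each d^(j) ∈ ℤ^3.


Barcode: M ≅ I[1,1]^2, I[2,2], I[2,3]. HN layers by μ_θ (2 steps, strictly decreasing):
  μ^(1)=2; μ^(2)=-3

((0, 2, 1); (2, 0, 0))


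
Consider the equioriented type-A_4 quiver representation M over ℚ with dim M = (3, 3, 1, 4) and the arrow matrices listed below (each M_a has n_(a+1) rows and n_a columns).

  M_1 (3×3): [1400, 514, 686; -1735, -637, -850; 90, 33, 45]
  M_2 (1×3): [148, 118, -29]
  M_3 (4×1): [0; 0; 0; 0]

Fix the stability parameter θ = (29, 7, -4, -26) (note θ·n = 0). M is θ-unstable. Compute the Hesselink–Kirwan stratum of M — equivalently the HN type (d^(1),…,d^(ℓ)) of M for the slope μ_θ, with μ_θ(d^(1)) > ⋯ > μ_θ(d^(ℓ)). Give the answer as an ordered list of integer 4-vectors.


Barcode: M ≅ I[1,1], I[1,2], I[1,3], I[2,2], I[4,4]^4. HN layers by μ_θ (5 steps, strictly decreasing):
  μ^(1)=29; μ^(2)=18; μ^(3)=32/3; μ^(4)=7; μ^(5)=-26

((1, 0, 0, 0); (1, 1, 0, 0); (1, 1, 1, 0); (0, 1, 0, 0); (0, 0, 0, 4))


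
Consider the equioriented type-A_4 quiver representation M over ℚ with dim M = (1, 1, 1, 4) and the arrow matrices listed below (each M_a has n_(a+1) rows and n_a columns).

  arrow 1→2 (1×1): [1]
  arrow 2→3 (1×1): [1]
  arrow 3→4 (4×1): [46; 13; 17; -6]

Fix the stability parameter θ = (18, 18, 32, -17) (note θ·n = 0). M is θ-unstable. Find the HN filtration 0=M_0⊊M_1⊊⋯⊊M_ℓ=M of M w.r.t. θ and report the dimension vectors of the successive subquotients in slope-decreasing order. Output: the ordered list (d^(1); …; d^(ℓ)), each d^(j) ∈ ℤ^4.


Barcode: M ≅ I[1,4], I[4,4]^3. HN layers by μ_θ (2 steps, strictly decreasing):
  μ^(1)=51/4; μ^(2)=-17

((1, 1, 1, 1); (0, 0, 0, 3))


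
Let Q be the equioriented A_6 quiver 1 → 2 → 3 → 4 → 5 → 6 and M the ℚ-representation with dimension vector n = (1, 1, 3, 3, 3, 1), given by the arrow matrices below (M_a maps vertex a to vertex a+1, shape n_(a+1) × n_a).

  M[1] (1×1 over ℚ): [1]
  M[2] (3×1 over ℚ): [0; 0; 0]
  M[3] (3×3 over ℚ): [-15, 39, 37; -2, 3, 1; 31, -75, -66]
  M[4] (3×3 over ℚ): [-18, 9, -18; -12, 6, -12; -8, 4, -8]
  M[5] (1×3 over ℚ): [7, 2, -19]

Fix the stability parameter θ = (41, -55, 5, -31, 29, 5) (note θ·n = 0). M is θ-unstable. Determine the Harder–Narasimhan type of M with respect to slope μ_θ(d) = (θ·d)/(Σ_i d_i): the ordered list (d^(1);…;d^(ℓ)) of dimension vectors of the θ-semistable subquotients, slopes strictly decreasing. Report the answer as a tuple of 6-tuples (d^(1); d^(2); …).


Barcode: M ≅ I[1,2], I[3,4]^2, I[3,6], I[5,5]^2. HN layers by μ_θ (4 steps, strictly decreasing):
  μ^(1)=29; μ^(2)=17; μ^(3)=-7; μ^(4)=-13

((0, 0, 0, 0, 2, 0); (0, 0, 0, 0, 1, 1); (1, 1, 0, 0, 0, 0); (0, 0, 3, 3, 0, 0))


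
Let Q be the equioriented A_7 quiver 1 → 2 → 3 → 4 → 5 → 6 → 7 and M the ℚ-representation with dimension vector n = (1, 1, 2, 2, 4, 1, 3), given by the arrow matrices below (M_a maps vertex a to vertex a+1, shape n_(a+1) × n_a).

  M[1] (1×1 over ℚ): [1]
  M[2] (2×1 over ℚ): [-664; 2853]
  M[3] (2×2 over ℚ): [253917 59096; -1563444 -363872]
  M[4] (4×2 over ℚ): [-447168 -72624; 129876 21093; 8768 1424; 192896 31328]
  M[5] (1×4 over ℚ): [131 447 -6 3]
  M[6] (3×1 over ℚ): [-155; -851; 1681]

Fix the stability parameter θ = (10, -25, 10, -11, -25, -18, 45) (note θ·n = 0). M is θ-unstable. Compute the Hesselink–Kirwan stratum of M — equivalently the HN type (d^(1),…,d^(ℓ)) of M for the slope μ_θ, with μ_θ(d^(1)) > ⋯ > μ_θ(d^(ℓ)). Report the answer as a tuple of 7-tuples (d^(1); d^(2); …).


Barcode: M ≅ I[1,3], I[3,4], I[4,7], I[5,5]^3, I[7,7]^2. HN layers by μ_θ (6 steps, strictly decreasing):
  μ^(1)=45; μ^(2)=10; μ^(3)=-1/2; μ^(4)=-15/2; μ^(5)=-18; μ^(6)=-25

((0, 0, 0, 0, 0, 0, 3); (0, 0, 1, 0, 0, 0, 0); (0, 0, 1, 1, 0, 0, 0); (1, 1, 0, 0, 0, 0, 0); (0, 0, 0, 1, 1, 1, 0); (0, 0, 0, 0, 3, 0, 0))


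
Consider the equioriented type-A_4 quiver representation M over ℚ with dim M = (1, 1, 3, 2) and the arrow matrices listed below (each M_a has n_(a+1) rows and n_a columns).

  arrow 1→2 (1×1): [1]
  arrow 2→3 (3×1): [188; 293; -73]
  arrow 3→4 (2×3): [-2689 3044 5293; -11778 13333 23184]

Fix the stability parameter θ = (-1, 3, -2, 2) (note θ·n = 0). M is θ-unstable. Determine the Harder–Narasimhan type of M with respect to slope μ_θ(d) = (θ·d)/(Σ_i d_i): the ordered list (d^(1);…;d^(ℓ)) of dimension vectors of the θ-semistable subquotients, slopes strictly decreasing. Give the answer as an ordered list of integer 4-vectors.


Via rank(M_{q-1}∘⋯∘M_p): M ≅ I[1,4], I[3,3], I[3,4].
μ_θ-semistable layers: μ^(1)=2; μ^(2)=1/2; μ^(3)=-1; μ^(4)=-2

((0, 0, 0, 2); (0, 1, 1, 0); (1, 0, 0, 0); (0, 0, 2, 0))


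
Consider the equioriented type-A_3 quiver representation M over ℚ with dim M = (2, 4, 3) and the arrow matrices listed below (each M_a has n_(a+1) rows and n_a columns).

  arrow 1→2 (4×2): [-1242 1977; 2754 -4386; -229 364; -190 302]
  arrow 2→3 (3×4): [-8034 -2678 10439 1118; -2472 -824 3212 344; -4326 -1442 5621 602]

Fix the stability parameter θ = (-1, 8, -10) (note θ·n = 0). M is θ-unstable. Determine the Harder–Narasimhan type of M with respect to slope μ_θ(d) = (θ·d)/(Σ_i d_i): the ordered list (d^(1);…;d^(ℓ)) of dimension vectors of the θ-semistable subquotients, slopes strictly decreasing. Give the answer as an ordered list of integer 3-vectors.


Via rank(M_{q-1}∘⋯∘M_p): M ≅ I[1,2], I[1,3], I[2,2]^2, I[3,3]^2.
μ_θ-semistable layers: μ^(1)=8; μ^(2)=-1; μ^(3)=-10

((0, 3, 0); (2, 1, 1); (0, 0, 2))


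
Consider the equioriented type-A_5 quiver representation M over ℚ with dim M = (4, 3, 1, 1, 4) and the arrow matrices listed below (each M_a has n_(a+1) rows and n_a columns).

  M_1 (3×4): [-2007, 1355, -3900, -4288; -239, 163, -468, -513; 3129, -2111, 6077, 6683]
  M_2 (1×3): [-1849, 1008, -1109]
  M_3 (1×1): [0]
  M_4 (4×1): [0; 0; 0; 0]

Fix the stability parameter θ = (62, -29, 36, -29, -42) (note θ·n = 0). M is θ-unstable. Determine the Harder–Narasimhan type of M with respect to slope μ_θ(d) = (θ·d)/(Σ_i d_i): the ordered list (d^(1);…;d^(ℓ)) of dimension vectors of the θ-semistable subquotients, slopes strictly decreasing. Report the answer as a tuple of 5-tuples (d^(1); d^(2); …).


Barcode: M ≅ I[1,1], I[1,2]^2, I[1,3], I[4,4], I[5,5]^4. HN layers by μ_θ (5 steps, strictly decreasing):
  μ^(1)=62; μ^(2)=36; μ^(3)=33/2; μ^(4)=-29; μ^(5)=-42

((1, 0, 0, 0, 0); (0, 0, 1, 0, 0); (3, 3, 0, 0, 0); (0, 0, 0, 1, 0); (0, 0, 0, 0, 4))


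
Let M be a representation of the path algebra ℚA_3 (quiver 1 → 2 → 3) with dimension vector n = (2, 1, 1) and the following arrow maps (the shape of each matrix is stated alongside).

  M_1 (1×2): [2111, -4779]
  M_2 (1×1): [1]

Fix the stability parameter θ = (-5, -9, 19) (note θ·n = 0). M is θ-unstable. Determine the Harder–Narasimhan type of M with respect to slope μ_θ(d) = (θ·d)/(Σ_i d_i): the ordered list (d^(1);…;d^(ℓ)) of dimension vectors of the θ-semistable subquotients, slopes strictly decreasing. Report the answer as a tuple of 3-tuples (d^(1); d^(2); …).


Via rank(M_{q-1}∘⋯∘M_p): M ≅ I[1,1], I[1,3].
μ_θ-semistable layers: μ^(1)=19; μ^(2)=-5; μ^(3)=-7

((0, 0, 1); (1, 0, 0); (1, 1, 0))


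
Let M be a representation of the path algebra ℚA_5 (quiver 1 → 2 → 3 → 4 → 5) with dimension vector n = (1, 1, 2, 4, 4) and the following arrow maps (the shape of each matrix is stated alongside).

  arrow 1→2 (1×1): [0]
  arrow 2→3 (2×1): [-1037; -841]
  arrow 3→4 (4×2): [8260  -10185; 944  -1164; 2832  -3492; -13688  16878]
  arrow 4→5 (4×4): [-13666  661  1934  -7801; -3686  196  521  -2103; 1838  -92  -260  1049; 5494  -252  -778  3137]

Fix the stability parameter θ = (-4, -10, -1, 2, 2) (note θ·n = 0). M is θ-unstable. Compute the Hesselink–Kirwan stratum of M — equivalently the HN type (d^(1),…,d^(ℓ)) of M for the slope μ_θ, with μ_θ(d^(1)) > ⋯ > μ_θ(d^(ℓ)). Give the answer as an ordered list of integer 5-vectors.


Interval decomposition of M: I[1,1], I[2,4], I[3,3], I[4,5]^3, I[5,5].
HN type (ℓ=4): μ^(1)=2; μ^(2)=-1; μ^(3)=-4; μ^(4)=-10

((0, 0, 0, 4, 4); (0, 0, 2, 0, 0); (1, 0, 0, 0, 0); (0, 1, 0, 0, 0))


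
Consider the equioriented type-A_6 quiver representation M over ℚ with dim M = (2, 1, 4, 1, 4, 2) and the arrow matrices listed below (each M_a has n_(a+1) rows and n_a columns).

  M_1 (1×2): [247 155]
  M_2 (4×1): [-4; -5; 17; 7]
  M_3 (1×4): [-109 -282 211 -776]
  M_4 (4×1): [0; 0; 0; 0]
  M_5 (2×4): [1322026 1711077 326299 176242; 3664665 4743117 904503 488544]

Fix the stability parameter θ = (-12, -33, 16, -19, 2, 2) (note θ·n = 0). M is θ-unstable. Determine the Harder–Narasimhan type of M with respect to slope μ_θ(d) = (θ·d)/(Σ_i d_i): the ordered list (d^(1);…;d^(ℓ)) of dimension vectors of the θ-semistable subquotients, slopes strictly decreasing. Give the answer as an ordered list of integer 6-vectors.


Via rank(M_{q-1}∘⋯∘M_p): M ≅ I[1,1], I[1,4], I[3,3]^3, I[5,5]^2, I[5,6]^2.
μ_θ-semistable layers: μ^(1)=16; μ^(2)=2; μ^(3)=-3/2; μ^(4)=-12; μ^(5)=-45/2

((0, 0, 3, 0, 0, 0); (0, 0, 0, 0, 4, 2); (0, 0, 1, 1, 0, 0); (1, 0, 0, 0, 0, 0); (1, 1, 0, 0, 0, 0))


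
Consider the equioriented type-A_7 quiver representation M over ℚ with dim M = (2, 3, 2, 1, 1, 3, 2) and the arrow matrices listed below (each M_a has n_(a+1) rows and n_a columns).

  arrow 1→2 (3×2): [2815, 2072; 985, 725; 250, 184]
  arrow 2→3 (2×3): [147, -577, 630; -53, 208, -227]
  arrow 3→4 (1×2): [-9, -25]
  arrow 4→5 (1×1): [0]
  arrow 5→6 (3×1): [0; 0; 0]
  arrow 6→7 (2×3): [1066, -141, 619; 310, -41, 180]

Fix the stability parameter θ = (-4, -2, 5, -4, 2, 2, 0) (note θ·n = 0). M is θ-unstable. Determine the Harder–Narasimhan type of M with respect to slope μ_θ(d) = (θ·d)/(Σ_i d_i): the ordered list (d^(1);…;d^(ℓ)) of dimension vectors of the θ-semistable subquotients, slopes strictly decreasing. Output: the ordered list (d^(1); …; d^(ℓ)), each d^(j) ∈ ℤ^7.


Barcode: M ≅ I[1,3], I[1,4], I[2,2], I[5,5], I[6,6], I[6,7]^2. HN layers by μ_θ (6 steps, strictly decreasing):
  μ^(1)=5; μ^(2)=2; μ^(3)=1; μ^(4)=1/2; μ^(5)=-2; μ^(6)=-4

((0, 0, 1, 0, 0, 0, 0); (0, 0, 0, 0, 1, 1, 0); (0, 0, 0, 0, 0, 2, 2); (0, 0, 1, 1, 0, 0, 0); (0, 3, 0, 0, 0, 0, 0); (2, 0, 0, 0, 0, 0, 0))


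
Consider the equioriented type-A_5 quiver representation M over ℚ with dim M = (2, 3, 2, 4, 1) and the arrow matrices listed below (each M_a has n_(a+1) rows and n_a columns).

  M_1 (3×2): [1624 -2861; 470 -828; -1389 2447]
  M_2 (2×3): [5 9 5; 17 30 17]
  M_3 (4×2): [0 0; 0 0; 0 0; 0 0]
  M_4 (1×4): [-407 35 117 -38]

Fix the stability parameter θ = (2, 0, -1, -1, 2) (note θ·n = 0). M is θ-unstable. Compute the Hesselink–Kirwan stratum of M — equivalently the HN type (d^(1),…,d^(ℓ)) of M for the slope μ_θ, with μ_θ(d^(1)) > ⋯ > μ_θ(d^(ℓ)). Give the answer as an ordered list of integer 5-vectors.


Via rank(M_{q-1}∘⋯∘M_p): M ≅ I[1,2], I[1,3], I[2,3], I[4,4]^3, I[4,5].
μ_θ-semistable layers: μ^(1)=2; μ^(2)=1; μ^(3)=1/3; μ^(4)=-1/2; μ^(5)=-1

((0, 0, 0, 0, 1); (1, 1, 0, 0, 0); (1, 1, 1, 0, 0); (0, 1, 1, 0, 0); (0, 0, 0, 4, 0))


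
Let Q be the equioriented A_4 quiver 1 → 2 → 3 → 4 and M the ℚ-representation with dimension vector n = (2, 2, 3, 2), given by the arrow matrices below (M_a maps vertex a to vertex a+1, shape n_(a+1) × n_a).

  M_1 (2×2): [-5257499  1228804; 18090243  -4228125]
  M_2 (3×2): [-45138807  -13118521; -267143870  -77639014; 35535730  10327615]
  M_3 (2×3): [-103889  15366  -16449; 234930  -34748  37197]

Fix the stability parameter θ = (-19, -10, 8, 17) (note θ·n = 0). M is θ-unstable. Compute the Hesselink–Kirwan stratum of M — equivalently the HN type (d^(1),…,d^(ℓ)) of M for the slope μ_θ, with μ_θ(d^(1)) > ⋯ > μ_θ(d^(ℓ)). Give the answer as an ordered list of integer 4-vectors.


Via rank(M_{q-1}∘⋯∘M_p): M ≅ I[1,4]^2, I[3,3].
μ_θ-semistable layers: μ^(1)=17; μ^(2)=8; μ^(3)=-10; μ^(4)=-19

((0, 0, 0, 2); (0, 0, 3, 0); (0, 2, 0, 0); (2, 0, 0, 0))


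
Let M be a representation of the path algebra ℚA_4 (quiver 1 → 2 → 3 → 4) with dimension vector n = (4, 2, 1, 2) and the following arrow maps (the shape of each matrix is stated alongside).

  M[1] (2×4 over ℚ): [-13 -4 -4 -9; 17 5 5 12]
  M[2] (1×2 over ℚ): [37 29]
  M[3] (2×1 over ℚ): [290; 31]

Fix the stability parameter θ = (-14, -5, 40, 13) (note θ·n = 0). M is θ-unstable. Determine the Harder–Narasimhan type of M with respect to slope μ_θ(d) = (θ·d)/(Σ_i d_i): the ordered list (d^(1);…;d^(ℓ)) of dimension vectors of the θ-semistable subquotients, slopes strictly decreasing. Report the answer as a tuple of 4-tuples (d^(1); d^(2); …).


Via rank(M_{q-1}∘⋯∘M_p): M ≅ I[1,1]^2, I[1,2], I[1,4], I[4,4].
μ_θ-semistable layers: μ^(1)=53/2; μ^(2)=13; μ^(3)=-5; μ^(4)=-14

((0, 0, 1, 1); (0, 0, 0, 1); (0, 2, 0, 0); (4, 0, 0, 0))


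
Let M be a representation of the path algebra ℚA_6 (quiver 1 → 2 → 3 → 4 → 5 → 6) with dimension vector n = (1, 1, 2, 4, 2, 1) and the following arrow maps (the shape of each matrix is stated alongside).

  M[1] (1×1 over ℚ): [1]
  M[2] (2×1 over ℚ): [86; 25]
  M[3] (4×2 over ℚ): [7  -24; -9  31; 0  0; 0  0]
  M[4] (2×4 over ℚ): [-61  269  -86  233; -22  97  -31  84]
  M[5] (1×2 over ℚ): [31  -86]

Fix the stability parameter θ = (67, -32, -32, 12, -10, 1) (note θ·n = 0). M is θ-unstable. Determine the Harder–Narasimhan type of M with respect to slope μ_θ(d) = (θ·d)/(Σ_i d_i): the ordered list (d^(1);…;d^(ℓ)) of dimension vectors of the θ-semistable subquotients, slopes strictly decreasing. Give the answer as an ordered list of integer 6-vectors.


Via rank(M_{q-1}∘⋯∘M_p): M ≅ I[1,6], I[3,5], I[4,4]^2.
μ_θ-semistable layers: μ^(1)=12; μ^(2)=1; μ^(3)=-32

((0, 0, 0, 2, 0, 0); (1, 1, 1, 2, 2, 1); (0, 0, 1, 0, 0, 0))


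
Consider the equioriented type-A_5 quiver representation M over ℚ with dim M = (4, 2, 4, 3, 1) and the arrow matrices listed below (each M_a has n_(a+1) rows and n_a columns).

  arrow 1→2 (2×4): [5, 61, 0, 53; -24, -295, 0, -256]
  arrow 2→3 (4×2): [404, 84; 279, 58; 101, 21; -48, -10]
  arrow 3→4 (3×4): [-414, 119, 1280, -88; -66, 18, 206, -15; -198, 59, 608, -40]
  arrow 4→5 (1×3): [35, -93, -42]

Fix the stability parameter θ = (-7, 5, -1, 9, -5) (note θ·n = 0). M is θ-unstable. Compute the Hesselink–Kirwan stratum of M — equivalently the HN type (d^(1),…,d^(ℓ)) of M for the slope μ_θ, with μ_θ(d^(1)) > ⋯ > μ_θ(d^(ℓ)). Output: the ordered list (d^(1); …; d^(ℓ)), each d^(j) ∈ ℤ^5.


Interval decomposition of M: I[1,1]^2, I[1,3], I[1,5], I[3,3], I[3,4], I[4,4].
HN type (ℓ=4): μ^(1)=9; μ^(2)=2; μ^(3)=-1; μ^(4)=-7

((0, 0, 0, 2, 0); (0, 2, 2, 1, 1); (0, 0, 2, 0, 0); (4, 0, 0, 0, 0))


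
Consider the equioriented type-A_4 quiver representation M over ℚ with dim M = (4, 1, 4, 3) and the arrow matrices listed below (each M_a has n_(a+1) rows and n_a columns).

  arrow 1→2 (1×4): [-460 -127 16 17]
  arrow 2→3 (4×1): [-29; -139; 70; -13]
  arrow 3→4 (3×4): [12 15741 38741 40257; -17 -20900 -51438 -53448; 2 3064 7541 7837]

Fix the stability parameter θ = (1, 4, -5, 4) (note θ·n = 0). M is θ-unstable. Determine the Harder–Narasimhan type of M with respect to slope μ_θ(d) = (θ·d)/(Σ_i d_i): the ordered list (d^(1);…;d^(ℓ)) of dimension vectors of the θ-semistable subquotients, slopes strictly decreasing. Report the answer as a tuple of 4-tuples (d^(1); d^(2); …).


Interval decomposition of M: I[1,1]^3, I[1,4], I[3,3], I[3,4]^2.
HN type (ℓ=4): μ^(1)=4; μ^(2)=1; μ^(3)=0; μ^(4)=-5

((0, 0, 0, 3); (3, 0, 0, 0); (1, 1, 1, 0); (0, 0, 3, 0))


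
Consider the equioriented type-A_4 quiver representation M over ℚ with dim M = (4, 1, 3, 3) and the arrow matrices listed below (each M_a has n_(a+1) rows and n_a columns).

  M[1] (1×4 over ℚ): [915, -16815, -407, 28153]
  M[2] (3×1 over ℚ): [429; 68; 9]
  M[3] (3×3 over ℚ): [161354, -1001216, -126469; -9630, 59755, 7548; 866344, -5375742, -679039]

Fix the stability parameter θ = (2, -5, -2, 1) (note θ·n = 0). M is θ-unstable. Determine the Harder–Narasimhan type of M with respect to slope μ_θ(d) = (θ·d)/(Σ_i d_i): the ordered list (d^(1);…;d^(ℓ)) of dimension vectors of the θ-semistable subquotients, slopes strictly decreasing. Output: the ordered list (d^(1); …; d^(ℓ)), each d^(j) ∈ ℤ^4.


Via rank(M_{q-1}∘⋯∘M_p): M ≅ I[1,1]^3, I[1,4], I[3,4]^2.
μ_θ-semistable layers: μ^(1)=2; μ^(2)=1; μ^(3)=-5/3; μ^(4)=-2

((3, 0, 0, 0); (0, 0, 0, 3); (1, 1, 1, 0); (0, 0, 2, 0))


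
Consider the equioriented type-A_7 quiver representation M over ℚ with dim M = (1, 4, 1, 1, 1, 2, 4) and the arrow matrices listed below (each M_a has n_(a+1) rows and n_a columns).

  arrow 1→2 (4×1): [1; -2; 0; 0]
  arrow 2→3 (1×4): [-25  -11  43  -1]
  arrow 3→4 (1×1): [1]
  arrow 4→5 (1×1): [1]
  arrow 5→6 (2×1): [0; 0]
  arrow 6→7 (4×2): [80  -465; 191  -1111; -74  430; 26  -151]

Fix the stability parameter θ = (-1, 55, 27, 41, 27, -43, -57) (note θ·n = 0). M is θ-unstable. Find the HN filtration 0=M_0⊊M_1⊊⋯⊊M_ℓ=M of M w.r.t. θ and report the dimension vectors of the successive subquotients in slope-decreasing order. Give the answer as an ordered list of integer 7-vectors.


Barcode: M ≅ I[1,5], I[2,2]^3, I[6,7]^2, I[7,7]^2. HN layers by μ_θ (5 steps, strictly decreasing):
  μ^(1)=55; μ^(2)=75/2; μ^(3)=-1; μ^(4)=-50; μ^(5)=-57

((0, 3, 0, 0, 0, 0, 0); (0, 1, 1, 1, 1, 0, 0); (1, 0, 0, 0, 0, 0, 0); (0, 0, 0, 0, 0, 2, 2); (0, 0, 0, 0, 0, 0, 2))


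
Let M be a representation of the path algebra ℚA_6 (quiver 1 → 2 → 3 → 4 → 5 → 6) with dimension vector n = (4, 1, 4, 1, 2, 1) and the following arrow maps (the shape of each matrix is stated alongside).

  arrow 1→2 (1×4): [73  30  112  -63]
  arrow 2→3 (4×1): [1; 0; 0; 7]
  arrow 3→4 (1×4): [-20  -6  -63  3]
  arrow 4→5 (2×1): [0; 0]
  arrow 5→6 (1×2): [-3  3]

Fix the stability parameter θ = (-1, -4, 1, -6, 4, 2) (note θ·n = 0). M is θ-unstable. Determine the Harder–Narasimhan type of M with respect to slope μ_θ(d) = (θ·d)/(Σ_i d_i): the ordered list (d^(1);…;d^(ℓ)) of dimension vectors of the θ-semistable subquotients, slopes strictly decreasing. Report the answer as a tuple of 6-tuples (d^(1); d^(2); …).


Via rank(M_{q-1}∘⋯∘M_p): M ≅ I[1,1]^3, I[1,4], I[3,3]^3, I[5,5], I[5,6].
μ_θ-semistable layers: μ^(1)=4; μ^(2)=3; μ^(3)=1; μ^(4)=-1; μ^(5)=-5/2

((0, 0, 0, 0, 1, 0); (0, 0, 0, 0, 1, 1); (0, 0, 3, 0, 0, 0); (3, 0, 0, 0, 0, 0); (1, 1, 1, 1, 0, 0))


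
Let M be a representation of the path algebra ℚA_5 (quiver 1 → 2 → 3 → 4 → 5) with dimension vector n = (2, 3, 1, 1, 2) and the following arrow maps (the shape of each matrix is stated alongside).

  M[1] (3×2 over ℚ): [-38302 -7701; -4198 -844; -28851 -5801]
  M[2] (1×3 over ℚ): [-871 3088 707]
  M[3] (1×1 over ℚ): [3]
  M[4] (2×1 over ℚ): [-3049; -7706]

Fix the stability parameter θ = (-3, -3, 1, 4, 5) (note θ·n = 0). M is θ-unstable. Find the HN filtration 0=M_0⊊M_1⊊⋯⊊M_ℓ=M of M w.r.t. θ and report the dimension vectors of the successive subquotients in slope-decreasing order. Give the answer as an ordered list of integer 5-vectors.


Via rank(M_{q-1}∘⋯∘M_p): M ≅ I[1,2], I[1,5], I[2,2], I[5,5].
μ_θ-semistable layers: μ^(1)=5; μ^(2)=4; μ^(3)=1; μ^(4)=-3

((0, 0, 0, 0, 2); (0, 0, 0, 1, 0); (0, 0, 1, 0, 0); (2, 3, 0, 0, 0))


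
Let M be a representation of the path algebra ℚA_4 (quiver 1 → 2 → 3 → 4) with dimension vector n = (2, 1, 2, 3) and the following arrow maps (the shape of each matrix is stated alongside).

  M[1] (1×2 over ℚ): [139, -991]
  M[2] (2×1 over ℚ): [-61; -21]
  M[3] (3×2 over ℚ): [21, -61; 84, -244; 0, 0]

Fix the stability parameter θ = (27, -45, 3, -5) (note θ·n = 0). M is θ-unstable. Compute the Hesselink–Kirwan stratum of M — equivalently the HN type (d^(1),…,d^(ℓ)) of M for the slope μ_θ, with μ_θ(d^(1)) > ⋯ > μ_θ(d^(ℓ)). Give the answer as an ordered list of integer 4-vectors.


Interval decomposition of M: I[1,1], I[1,3], I[3,4], I[4,4]^2.
HN type (ℓ=5): μ^(1)=27; μ^(2)=3; μ^(3)=-1; μ^(4)=-5; μ^(5)=-9

((1, 0, 0, 0); (0, 0, 1, 0); (0, 0, 1, 1); (0, 0, 0, 2); (1, 1, 0, 0))


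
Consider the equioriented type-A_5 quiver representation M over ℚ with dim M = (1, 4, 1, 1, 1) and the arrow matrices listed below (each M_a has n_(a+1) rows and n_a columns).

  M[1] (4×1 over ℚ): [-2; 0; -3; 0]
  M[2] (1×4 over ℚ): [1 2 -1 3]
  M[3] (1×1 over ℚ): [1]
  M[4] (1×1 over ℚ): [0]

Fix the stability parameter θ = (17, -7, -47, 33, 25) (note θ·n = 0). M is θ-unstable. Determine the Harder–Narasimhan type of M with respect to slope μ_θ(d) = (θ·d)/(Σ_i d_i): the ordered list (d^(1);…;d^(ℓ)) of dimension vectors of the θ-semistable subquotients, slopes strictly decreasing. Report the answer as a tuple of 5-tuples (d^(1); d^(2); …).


Barcode: M ≅ I[1,4], I[2,2]^3, I[5,5]. HN layers by μ_θ (4 steps, strictly decreasing):
  μ^(1)=33; μ^(2)=25; μ^(3)=-7; μ^(4)=-37/3

((0, 0, 0, 1, 0); (0, 0, 0, 0, 1); (0, 3, 0, 0, 0); (1, 1, 1, 0, 0))


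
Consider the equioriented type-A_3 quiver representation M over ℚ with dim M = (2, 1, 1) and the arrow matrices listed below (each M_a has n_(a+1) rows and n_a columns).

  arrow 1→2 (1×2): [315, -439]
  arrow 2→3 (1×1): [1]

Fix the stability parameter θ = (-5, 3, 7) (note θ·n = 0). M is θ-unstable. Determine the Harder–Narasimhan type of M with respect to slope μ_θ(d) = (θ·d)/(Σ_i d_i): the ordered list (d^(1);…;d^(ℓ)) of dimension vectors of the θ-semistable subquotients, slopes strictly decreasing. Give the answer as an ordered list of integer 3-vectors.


Barcode: M ≅ I[1,1], I[1,3]. HN layers by μ_θ (3 steps, strictly decreasing):
  μ^(1)=7; μ^(2)=3; μ^(3)=-5

((0, 0, 1); (0, 1, 0); (2, 0, 0))


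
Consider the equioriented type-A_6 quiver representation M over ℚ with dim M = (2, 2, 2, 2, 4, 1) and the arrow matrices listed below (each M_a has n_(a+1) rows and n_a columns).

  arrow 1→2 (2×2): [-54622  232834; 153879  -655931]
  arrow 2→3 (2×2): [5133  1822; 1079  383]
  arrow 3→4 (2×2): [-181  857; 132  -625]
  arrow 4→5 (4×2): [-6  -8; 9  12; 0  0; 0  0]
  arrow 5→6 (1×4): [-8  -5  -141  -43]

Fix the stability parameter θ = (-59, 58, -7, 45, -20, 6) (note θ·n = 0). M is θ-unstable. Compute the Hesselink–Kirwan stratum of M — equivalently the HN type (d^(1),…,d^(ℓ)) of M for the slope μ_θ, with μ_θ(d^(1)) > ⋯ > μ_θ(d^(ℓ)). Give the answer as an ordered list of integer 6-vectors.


Interval decomposition of M: I[1,4], I[1,6], I[5,5]^3.
HN type (ℓ=5): μ^(1)=45; μ^(2)=51/2; μ^(3)=82/5; μ^(4)=-20; μ^(5)=-59

((0, 0, 0, 1, 0, 0); (0, 1, 1, 0, 0, 0); (0, 1, 1, 1, 1, 1); (0, 0, 0, 0, 3, 0); (2, 0, 0, 0, 0, 0))


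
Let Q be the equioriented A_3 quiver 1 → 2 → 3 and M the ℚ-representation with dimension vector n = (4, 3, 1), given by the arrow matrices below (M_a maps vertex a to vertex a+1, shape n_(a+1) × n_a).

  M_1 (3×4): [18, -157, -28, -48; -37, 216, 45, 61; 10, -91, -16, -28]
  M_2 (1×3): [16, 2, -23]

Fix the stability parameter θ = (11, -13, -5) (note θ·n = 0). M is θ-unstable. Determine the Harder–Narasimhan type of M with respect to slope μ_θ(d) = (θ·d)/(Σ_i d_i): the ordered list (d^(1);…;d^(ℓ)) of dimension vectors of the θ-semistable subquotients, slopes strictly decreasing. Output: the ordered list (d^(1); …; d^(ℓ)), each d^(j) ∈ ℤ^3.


Barcode: M ≅ I[1,1]^2, I[1,2], I[1,3], I[2,2]. HN layers by μ_θ (4 steps, strictly decreasing):
  μ^(1)=11; μ^(2)=-1; μ^(3)=-7/3; μ^(4)=-13

((2, 0, 0); (1, 1, 0); (1, 1, 1); (0, 1, 0))


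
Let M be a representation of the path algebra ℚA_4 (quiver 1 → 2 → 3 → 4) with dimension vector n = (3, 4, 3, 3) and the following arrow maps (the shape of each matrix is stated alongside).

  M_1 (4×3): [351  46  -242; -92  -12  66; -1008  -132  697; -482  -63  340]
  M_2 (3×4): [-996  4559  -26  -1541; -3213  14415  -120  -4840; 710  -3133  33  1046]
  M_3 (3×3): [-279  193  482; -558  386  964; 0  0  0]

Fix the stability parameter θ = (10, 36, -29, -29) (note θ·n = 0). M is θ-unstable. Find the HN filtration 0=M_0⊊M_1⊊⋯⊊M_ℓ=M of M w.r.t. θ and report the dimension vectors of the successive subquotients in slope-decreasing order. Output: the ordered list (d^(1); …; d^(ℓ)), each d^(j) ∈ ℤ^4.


Interval decomposition of M: I[1,3]^2, I[1,4], I[2,2], I[4,4]^2.
HN type (ℓ=4): μ^(1)=36; μ^(2)=17/3; μ^(3)=-3; μ^(4)=-29

((0, 1, 0, 0); (2, 2, 2, 0); (1, 1, 1, 1); (0, 0, 0, 2))


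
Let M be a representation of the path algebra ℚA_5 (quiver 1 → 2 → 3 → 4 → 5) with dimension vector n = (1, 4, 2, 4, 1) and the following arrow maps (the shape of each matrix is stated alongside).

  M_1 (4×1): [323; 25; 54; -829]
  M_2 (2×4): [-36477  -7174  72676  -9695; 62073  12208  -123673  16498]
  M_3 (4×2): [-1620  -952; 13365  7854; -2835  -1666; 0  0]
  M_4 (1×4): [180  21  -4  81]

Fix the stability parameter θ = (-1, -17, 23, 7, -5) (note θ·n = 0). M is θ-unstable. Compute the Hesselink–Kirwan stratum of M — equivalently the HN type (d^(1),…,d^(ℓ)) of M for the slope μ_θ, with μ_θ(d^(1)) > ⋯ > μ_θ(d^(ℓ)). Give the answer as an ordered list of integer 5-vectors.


Interval decomposition of M: I[1,3], I[2,2]^2, I[2,5], I[4,4]^3.
HN type (ℓ=5): μ^(1)=23; μ^(2)=25/3; μ^(3)=7; μ^(4)=-9; μ^(5)=-17

((0, 0, 1, 0, 0); (0, 0, 1, 1, 1); (0, 0, 0, 3, 0); (1, 1, 0, 0, 0); (0, 3, 0, 0, 0))


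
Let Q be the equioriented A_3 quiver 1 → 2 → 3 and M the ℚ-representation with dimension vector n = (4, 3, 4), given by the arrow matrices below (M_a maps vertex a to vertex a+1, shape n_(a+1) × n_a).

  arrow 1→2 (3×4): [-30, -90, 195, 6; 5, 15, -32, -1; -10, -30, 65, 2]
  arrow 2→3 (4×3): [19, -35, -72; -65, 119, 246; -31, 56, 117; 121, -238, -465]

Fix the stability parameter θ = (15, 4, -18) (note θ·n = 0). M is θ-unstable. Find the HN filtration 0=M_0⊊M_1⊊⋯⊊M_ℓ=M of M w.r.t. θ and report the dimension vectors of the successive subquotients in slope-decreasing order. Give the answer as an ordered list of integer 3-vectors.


Barcode: M ≅ I[1,1]^2, I[1,2], I[1,3], I[2,3], I[3,3]^2. HN layers by μ_θ (5 steps, strictly decreasing):
  μ^(1)=15; μ^(2)=19/2; μ^(3)=1/3; μ^(4)=-7; μ^(5)=-18

((2, 0, 0); (1, 1, 0); (1, 1, 1); (0, 1, 1); (0, 0, 2))


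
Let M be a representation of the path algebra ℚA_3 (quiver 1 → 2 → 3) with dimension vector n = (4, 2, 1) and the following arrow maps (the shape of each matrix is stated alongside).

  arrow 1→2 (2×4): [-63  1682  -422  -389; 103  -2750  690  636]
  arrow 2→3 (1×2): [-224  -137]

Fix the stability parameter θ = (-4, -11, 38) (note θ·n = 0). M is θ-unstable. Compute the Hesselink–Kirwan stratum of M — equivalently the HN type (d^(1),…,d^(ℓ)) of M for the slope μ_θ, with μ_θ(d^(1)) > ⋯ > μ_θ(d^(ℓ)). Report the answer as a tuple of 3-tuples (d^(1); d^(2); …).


Interval decomposition of M: I[1,1]^2, I[1,2], I[1,3].
HN type (ℓ=3): μ^(1)=38; μ^(2)=-4; μ^(3)=-15/2

((0, 0, 1); (2, 0, 0); (2, 2, 0))


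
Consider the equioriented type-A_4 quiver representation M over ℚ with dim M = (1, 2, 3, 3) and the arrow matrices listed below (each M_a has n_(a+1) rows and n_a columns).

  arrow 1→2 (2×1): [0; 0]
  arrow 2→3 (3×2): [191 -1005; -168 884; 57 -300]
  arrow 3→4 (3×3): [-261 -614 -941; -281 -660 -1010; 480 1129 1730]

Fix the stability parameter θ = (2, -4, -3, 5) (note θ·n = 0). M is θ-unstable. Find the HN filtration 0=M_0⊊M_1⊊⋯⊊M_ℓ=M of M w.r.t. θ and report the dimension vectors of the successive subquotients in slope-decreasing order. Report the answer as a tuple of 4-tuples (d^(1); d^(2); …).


Interval decomposition of M: I[1,1], I[2,4]^2, I[3,4].
HN type (ℓ=4): μ^(1)=5; μ^(2)=2; μ^(3)=-3; μ^(4)=-4

((0, 0, 0, 3); (1, 0, 0, 0); (0, 0, 3, 0); (0, 2, 0, 0))


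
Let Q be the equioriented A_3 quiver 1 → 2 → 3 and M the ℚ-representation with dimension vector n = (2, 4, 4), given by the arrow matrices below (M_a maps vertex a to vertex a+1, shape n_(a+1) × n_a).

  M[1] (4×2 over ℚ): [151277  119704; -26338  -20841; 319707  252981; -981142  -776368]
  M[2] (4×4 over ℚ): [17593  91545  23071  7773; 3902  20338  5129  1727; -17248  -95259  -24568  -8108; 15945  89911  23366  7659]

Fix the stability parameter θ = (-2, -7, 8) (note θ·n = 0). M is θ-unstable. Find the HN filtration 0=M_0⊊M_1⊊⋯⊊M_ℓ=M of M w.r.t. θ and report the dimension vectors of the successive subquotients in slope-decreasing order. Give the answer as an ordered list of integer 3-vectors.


Via rank(M_{q-1}∘⋯∘M_p): M ≅ I[1,3]^2, I[2,3]^2.
μ_θ-semistable layers: μ^(1)=8; μ^(2)=-9/2; μ^(3)=-7

((0, 0, 4); (2, 2, 0); (0, 2, 0))


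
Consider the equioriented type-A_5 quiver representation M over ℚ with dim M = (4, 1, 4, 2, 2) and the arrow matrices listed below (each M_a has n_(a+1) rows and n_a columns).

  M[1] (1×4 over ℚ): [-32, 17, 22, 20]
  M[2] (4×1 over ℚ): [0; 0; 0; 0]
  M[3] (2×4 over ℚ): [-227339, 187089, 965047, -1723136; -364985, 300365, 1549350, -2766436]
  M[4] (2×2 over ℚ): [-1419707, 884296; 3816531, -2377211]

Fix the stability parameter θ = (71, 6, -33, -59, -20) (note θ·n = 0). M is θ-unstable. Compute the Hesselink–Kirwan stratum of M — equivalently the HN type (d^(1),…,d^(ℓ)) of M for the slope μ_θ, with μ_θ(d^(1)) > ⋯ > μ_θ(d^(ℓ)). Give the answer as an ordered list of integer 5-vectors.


Interval decomposition of M: I[1,1]^3, I[1,2], I[3,3]^2, I[3,5]^2.
HN type (ℓ=5): μ^(1)=71; μ^(2)=77/2; μ^(3)=-20; μ^(4)=-33; μ^(5)=-46

((3, 0, 0, 0, 0); (1, 1, 0, 0, 0); (0, 0, 0, 0, 2); (0, 0, 2, 0, 0); (0, 0, 2, 2, 0))


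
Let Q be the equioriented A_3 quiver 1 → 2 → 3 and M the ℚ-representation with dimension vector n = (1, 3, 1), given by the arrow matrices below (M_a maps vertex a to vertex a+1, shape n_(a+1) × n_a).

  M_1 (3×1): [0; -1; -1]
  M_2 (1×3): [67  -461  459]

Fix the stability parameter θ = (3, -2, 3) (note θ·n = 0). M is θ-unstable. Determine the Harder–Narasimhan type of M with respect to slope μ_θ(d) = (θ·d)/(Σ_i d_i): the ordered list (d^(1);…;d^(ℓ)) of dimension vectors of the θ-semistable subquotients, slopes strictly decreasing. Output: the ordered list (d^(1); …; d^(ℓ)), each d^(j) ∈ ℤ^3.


Barcode: M ≅ I[1,3], I[2,2]^2. HN layers by μ_θ (3 steps, strictly decreasing):
  μ^(1)=3; μ^(2)=1/2; μ^(3)=-2

((0, 0, 1); (1, 1, 0); (0, 2, 0))


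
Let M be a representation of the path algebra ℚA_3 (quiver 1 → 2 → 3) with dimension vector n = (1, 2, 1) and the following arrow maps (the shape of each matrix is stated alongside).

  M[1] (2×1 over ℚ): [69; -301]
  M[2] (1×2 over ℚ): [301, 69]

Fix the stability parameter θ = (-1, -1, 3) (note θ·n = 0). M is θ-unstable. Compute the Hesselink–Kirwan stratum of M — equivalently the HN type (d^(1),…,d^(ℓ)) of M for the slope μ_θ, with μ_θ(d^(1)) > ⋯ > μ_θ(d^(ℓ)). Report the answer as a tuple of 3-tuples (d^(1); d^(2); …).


Via rank(M_{q-1}∘⋯∘M_p): M ≅ I[1,2], I[2,3].
μ_θ-semistable layers: μ^(1)=3; μ^(2)=-1

((0, 0, 1); (1, 2, 0))


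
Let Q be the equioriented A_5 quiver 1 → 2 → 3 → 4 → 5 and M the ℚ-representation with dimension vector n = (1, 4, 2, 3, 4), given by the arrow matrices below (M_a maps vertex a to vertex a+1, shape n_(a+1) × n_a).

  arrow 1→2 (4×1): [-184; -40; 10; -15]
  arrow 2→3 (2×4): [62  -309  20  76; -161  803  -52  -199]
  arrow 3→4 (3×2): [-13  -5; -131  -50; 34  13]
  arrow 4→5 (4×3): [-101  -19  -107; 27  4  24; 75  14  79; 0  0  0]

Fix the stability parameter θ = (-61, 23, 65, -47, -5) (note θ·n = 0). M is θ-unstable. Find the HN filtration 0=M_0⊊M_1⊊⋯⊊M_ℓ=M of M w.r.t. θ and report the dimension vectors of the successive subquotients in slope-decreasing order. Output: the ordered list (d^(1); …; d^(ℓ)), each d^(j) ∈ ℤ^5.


Interval decomposition of M: I[1,5], I[2,2]^2, I[2,5], I[4,5], I[5,5].
HN type (ℓ=5): μ^(1)=23; μ^(2)=9; μ^(3)=-5; μ^(4)=-47; μ^(5)=-61

((0, 2, 0, 0, 0); (0, 2, 2, 2, 2); (0, 0, 0, 0, 2); (0, 0, 0, 1, 0); (1, 0, 0, 0, 0))


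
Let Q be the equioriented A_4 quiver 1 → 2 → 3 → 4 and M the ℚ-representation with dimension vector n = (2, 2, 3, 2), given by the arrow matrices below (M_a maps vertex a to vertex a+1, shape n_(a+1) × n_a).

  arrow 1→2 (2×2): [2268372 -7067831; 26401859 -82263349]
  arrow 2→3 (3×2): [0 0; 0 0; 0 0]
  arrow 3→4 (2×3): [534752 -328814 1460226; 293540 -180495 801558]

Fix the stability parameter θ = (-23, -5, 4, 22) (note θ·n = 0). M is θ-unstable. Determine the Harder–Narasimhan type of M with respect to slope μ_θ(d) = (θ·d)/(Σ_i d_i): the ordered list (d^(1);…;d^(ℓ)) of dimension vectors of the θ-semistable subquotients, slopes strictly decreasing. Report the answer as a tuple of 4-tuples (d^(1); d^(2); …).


Via rank(M_{q-1}∘⋯∘M_p): M ≅ I[1,2]^2, I[3,3], I[3,4]^2.
μ_θ-semistable layers: μ^(1)=22; μ^(2)=4; μ^(3)=-5; μ^(4)=-23

((0, 0, 0, 2); (0, 0, 3, 0); (0, 2, 0, 0); (2, 0, 0, 0))


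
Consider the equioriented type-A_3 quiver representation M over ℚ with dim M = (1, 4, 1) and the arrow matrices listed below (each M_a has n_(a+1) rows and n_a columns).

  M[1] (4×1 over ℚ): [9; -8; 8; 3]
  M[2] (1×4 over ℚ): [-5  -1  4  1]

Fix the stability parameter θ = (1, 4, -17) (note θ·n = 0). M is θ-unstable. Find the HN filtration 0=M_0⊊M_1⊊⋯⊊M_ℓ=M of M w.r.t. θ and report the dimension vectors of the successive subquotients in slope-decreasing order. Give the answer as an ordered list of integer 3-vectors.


Via rank(M_{q-1}∘⋯∘M_p): M ≅ I[1,3], I[2,2]^3.
μ_θ-semistable layers: μ^(1)=4; μ^(2)=-4

((0, 3, 0); (1, 1, 1))


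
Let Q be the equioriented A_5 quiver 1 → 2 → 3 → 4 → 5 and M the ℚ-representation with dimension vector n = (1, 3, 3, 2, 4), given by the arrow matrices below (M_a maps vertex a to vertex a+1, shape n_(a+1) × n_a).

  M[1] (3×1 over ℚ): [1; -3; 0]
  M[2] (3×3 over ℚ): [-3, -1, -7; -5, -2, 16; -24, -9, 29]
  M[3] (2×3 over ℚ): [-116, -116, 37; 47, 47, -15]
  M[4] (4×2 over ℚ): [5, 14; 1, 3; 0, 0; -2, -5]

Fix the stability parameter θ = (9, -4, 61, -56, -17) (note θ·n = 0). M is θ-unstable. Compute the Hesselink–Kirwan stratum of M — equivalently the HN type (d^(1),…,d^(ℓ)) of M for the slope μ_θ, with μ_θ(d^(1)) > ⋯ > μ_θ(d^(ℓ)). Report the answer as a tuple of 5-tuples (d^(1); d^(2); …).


Barcode: M ≅ I[1,5], I[2,3], I[2,5], I[5,5]^2. HN layers by μ_θ (4 steps, strictly decreasing):
  μ^(1)=61; μ^(2)=-7/5; μ^(3)=-4; μ^(4)=-17

((0, 0, 1, 0, 0); (1, 1, 1, 1, 1); (0, 2, 1, 1, 1); (0, 0, 0, 0, 2))


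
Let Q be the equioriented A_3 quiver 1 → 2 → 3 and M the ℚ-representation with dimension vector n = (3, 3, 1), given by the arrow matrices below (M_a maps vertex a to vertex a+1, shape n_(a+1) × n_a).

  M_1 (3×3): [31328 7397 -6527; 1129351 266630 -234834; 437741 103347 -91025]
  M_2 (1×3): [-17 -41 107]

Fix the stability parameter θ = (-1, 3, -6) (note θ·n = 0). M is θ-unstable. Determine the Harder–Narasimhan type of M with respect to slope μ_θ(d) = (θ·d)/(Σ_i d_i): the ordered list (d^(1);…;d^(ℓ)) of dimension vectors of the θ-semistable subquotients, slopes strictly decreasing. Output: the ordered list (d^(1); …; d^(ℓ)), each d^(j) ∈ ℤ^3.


Interval decomposition of M: I[1,2]^2, I[1,3].
HN type (ℓ=3): μ^(1)=3; μ^(2)=-1; μ^(3)=-4/3

((0, 2, 0); (2, 0, 0); (1, 1, 1))


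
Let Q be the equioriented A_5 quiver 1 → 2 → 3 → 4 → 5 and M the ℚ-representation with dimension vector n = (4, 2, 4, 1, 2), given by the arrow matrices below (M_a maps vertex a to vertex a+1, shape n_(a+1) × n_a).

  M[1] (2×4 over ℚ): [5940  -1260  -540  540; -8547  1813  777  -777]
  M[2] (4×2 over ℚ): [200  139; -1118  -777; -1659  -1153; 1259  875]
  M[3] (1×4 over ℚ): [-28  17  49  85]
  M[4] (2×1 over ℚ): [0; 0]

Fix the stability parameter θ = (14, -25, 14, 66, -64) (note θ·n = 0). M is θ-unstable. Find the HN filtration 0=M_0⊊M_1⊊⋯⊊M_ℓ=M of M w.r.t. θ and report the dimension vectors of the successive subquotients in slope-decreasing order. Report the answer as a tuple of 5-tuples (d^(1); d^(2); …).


Interval decomposition of M: I[1,1]^3, I[1,4], I[2,3], I[3,3]^2, I[5,5]^2.
HN type (ℓ=5): μ^(1)=66; μ^(2)=14; μ^(3)=-11/2; μ^(4)=-25; μ^(5)=-64

((0, 0, 0, 1, 0); (3, 0, 4, 0, 0); (1, 1, 0, 0, 0); (0, 1, 0, 0, 0); (0, 0, 0, 0, 2))


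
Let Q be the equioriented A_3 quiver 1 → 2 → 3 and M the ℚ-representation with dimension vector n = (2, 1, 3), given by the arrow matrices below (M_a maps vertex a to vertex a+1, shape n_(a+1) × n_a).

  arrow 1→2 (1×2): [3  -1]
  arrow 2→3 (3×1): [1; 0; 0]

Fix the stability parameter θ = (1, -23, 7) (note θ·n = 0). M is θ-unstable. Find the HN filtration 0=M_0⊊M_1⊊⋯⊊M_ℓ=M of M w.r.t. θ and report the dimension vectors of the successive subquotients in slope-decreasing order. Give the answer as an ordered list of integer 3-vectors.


Interval decomposition of M: I[1,1], I[1,3], I[3,3]^2.
HN type (ℓ=3): μ^(1)=7; μ^(2)=1; μ^(3)=-11

((0, 0, 3); (1, 0, 0); (1, 1, 0))


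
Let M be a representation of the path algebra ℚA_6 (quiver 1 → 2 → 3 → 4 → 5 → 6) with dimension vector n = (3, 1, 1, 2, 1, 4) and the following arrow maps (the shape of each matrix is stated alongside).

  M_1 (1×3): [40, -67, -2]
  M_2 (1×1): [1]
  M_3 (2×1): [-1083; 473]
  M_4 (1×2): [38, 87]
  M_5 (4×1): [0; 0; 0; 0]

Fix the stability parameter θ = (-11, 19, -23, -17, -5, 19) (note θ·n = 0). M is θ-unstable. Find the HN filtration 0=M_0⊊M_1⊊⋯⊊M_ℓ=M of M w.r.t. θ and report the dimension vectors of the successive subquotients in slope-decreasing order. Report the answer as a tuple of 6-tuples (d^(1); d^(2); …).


Interval decomposition of M: I[1,1]^2, I[1,5], I[4,4], I[6,6]^4.
HN type (ℓ=5): μ^(1)=19; μ^(2)=-5; μ^(3)=-7; μ^(4)=-11; μ^(5)=-17

((0, 0, 0, 0, 0, 4); (0, 0, 0, 0, 1, 0); (0, 1, 1, 1, 0, 0); (3, 0, 0, 0, 0, 0); (0, 0, 0, 1, 0, 0))
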